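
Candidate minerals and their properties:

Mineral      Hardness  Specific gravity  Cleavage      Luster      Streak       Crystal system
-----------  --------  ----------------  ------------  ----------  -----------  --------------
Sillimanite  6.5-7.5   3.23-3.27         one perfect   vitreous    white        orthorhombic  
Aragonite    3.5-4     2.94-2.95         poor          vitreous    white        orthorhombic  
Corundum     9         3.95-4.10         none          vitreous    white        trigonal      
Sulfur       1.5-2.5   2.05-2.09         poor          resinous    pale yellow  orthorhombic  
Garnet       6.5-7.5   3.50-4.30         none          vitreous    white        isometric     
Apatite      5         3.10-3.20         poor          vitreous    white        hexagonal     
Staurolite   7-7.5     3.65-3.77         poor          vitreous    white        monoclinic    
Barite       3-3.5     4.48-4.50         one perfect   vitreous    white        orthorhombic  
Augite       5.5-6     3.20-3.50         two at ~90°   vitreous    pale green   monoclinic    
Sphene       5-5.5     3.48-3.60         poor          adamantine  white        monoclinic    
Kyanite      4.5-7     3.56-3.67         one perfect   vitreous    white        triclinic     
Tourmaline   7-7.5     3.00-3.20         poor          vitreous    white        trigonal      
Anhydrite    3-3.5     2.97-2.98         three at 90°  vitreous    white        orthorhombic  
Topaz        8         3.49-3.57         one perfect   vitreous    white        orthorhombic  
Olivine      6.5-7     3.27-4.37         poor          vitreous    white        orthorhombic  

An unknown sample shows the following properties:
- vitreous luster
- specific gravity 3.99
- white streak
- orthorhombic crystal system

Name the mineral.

Olivine

Vitreous luster rules out Sulfur, Sphene.
Specific gravity 3.99: narrows the field to Corundum, Garnet, Olivine.
White streak: no further eliminations.
Orthorhombic crystal system: only Olivine remains.
Olivine is the sole remaining match.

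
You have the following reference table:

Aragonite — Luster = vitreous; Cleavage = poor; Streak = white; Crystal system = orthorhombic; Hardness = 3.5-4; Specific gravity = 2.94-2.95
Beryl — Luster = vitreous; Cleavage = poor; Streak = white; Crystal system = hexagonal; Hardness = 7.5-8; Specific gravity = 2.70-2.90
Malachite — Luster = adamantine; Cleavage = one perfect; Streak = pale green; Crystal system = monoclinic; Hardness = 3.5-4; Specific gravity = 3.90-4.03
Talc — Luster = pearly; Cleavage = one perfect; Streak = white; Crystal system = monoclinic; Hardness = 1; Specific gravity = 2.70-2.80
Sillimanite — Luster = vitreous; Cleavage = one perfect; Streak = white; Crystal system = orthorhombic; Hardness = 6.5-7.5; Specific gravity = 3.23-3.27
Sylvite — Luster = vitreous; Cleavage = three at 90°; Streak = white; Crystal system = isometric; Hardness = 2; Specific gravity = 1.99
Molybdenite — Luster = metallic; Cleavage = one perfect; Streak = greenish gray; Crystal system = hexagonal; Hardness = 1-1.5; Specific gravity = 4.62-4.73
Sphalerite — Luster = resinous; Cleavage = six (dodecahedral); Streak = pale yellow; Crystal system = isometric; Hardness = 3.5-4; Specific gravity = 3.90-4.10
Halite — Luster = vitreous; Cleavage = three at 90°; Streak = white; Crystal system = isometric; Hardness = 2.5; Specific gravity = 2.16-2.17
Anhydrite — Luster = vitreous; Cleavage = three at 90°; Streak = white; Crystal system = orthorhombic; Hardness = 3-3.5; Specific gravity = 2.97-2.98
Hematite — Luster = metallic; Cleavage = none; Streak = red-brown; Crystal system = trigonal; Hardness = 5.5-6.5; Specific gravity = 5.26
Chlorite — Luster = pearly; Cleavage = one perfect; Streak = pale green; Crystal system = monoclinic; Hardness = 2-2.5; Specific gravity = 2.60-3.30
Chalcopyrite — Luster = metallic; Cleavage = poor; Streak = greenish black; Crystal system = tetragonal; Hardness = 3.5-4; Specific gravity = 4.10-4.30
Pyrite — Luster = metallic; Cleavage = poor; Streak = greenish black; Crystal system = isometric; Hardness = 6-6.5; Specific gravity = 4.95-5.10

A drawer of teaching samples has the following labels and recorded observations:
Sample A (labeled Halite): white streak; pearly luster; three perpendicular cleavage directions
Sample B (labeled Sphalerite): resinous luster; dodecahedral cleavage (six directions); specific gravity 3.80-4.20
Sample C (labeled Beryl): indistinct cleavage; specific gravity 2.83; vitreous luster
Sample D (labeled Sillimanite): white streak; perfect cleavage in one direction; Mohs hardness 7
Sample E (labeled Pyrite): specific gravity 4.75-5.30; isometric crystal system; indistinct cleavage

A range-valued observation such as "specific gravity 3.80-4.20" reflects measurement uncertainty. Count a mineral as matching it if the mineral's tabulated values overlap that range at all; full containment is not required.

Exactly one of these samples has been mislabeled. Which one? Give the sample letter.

A

Sample A: Halite has vitreous luster, but the record shows pearly luster — this label is wrong.
Sample B: all recorded properties match Sphalerite.
Sample C: all recorded properties match Beryl.
Sample D: all recorded properties match Sillimanite.
Sample E: all recorded properties match Pyrite.
Sample A is the mislabeled one.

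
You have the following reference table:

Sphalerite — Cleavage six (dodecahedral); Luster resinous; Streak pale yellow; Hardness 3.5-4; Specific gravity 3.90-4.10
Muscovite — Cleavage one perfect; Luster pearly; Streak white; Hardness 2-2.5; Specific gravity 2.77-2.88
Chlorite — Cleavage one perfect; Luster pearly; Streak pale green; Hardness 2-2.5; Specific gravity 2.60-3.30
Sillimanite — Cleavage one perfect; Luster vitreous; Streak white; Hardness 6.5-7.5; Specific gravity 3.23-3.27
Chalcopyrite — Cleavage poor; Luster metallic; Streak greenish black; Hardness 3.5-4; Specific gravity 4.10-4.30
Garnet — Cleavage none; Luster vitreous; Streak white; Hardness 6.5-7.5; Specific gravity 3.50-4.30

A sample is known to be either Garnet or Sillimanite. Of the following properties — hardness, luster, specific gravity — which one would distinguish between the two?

Hardness: both 6.5-7.5 — shared.
Luster: both vitreous — shared.
Specific gravity: Garnet 3.50-4.30, Sillimanite 3.23-3.27 — distinct.
Specific gravity is the diagnostic property here.

specific gravity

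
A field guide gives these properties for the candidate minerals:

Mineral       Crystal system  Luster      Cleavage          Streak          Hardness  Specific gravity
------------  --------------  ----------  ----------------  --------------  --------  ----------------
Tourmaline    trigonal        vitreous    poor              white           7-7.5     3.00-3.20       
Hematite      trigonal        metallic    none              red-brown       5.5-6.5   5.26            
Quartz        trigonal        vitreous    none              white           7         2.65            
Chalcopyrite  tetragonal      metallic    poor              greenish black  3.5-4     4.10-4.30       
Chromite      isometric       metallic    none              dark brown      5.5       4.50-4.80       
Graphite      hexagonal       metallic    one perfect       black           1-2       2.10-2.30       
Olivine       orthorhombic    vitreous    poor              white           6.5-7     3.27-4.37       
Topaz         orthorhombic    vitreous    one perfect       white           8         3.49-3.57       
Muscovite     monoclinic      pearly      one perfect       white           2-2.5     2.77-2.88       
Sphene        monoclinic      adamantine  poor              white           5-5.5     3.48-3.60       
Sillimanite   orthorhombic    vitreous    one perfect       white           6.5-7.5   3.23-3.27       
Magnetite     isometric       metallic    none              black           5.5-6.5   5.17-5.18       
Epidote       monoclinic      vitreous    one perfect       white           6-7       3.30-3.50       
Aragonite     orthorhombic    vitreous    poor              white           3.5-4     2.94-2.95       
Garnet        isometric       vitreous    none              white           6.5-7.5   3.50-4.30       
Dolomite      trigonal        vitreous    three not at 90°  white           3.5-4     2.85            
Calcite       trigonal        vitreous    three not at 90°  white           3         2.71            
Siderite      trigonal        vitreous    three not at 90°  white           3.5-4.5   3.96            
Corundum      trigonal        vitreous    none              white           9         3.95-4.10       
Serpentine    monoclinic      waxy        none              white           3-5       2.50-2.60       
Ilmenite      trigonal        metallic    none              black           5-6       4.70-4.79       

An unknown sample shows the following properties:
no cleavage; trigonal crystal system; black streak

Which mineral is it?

Ilmenite

No cleavage — narrows the field to Hematite, Quartz, Chromite, Magnetite, Garnet, Corundum, Serpentine, Ilmenite.
Trigonal crystal system excludes Chromite, Magnetite, Garnet, Serpentine.
Black streak — narrows the field to Ilmenite.
Ilmenite is the sole remaining match.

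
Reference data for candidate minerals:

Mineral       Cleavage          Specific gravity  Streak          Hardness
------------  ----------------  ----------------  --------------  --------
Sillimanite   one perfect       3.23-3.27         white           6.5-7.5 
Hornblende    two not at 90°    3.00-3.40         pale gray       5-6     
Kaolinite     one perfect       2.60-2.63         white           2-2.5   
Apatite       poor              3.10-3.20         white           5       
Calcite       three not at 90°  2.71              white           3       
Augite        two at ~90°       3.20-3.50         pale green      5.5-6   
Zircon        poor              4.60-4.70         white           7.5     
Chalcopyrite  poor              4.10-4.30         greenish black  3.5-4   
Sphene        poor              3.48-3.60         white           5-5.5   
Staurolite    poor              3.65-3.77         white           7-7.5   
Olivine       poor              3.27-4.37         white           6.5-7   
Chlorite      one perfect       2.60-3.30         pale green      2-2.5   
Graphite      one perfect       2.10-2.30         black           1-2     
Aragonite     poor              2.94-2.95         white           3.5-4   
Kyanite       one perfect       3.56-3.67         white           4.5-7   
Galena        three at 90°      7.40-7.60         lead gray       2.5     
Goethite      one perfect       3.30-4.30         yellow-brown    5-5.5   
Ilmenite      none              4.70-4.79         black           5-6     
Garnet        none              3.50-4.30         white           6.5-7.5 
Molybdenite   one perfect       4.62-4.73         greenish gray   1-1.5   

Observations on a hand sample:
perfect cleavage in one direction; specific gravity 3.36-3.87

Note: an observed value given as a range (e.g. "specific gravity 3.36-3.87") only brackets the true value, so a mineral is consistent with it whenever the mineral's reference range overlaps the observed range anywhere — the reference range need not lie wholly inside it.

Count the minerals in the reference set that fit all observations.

Perfect cleavage in one direction — Sillimanite, Kaolinite, Chlorite, Graphite, Kyanite, Goethite, Molybdenite remain.
Specific gravity 3.36-3.87 — narrows the field to Kyanite, Goethite.
The minerals that satisfy all observations are Goethite, Kyanite.
That is 2 minerals.

2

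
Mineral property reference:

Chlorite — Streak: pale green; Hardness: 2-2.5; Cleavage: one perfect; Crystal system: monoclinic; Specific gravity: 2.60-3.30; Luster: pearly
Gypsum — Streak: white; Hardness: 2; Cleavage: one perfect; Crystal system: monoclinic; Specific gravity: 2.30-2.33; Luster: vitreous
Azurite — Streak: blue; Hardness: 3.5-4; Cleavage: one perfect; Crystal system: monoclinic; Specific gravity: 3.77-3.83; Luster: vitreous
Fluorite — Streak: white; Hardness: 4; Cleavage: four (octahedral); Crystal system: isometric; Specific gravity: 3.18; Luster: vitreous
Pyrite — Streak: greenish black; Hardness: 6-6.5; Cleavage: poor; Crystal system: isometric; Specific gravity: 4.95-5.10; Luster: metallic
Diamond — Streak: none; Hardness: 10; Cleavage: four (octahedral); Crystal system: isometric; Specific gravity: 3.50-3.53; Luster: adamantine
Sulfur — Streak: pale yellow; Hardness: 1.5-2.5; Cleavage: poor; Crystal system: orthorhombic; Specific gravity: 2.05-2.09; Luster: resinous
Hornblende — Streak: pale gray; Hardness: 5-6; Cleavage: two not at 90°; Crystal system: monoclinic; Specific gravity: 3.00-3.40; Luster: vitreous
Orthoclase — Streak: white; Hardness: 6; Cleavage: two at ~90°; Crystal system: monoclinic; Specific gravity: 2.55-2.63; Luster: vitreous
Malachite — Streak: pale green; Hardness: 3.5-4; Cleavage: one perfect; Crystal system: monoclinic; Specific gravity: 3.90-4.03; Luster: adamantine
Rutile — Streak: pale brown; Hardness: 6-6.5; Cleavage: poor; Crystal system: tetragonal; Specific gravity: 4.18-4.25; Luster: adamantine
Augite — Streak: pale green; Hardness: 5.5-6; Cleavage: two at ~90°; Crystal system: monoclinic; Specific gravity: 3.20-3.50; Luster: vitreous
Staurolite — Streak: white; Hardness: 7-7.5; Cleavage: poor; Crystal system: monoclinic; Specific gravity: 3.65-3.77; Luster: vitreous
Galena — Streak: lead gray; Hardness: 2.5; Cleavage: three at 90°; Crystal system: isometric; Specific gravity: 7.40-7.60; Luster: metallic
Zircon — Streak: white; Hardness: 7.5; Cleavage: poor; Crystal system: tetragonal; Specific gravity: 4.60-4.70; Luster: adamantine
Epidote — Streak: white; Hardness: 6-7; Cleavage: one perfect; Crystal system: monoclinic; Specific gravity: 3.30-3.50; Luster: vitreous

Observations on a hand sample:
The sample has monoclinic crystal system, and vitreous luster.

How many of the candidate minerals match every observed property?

Monoclinic crystal system — Chlorite, Gypsum, Azurite, Hornblende, Orthoclase, Malachite, Augite, Staurolite, Epidote remain.
Vitreous luster eliminates Chlorite, Malachite.
The minerals that satisfy all observations are Augite, Azurite, Epidote, Gypsum, Hornblende, Orthoclase, Staurolite.
That is 7 minerals.

7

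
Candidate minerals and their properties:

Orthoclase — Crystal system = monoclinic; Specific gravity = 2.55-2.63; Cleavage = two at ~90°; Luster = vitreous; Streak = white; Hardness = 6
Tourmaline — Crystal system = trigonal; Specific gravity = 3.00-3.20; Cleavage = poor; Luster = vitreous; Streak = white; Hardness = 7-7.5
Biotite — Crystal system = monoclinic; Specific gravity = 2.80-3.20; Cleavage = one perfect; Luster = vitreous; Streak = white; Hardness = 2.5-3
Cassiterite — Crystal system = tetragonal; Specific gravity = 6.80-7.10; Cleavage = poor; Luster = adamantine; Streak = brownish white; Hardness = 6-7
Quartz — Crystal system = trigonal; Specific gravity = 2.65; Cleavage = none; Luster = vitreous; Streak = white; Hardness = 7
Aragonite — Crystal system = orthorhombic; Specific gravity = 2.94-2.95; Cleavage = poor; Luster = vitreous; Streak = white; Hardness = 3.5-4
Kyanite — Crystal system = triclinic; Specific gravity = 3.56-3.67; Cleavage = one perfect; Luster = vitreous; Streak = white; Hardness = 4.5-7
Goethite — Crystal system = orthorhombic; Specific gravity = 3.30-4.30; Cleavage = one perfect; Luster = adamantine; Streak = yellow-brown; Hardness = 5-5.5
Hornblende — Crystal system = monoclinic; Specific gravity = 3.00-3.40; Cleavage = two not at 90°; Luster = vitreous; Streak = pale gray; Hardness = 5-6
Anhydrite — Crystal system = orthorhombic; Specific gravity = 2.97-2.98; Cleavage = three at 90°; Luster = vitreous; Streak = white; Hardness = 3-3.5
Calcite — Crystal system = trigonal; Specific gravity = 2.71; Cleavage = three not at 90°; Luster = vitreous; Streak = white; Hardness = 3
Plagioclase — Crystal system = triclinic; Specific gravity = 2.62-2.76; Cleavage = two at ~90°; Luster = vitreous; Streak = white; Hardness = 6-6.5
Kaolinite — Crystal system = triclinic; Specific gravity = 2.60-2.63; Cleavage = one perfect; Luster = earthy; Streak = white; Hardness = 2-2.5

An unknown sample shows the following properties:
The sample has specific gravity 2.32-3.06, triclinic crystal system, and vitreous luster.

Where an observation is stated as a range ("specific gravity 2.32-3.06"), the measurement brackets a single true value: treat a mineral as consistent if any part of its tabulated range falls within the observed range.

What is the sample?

Plagioclase

Specific gravity 2.32-3.06 eliminates Cassiterite, Kyanite, Goethite.
Triclinic crystal system: narrows the field to Plagioclase, Kaolinite.
Vitreous luster eliminates Kaolinite.
Only Plagioclase satisfies all observations.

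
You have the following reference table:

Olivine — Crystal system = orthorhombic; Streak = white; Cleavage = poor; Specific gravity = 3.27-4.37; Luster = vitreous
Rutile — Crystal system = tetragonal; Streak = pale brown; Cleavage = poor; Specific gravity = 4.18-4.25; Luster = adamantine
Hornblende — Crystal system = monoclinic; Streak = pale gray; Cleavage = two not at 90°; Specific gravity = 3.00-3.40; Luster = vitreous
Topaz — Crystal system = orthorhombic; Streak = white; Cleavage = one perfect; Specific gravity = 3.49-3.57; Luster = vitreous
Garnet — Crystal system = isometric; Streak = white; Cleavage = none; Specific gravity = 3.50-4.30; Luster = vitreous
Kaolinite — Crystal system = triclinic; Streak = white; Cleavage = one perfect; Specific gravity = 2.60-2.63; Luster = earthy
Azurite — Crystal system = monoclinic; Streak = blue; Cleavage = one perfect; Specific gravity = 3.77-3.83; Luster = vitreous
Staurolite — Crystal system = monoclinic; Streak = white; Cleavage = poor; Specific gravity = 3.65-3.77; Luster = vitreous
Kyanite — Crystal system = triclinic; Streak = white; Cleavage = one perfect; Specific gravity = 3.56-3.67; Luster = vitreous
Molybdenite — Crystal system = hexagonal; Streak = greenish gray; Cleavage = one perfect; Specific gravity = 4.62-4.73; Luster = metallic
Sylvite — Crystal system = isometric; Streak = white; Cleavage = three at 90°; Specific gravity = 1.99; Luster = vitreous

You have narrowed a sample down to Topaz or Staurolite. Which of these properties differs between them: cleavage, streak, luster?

Cleavage: Topaz one perfect, Staurolite poor — these differ.
Streak: both white — no difference.
Luster: both vitreous — no difference.
Only cleavage differs between Topaz and Staurolite among the listed tests.

cleavage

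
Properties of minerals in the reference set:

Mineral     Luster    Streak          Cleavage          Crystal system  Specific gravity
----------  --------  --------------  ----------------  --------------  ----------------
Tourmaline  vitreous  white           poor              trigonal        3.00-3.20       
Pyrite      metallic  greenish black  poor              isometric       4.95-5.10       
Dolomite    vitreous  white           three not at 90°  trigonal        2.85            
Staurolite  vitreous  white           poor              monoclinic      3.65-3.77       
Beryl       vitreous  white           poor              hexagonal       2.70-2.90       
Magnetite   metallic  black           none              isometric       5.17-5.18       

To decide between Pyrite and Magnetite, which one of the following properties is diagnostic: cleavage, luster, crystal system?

cleavage

Cleavage: Pyrite poor, Magnetite none — different.
Luster: both metallic — no difference.
Crystal system: both isometric — no difference.
Of the listed properties, cleavage is the one that separates them.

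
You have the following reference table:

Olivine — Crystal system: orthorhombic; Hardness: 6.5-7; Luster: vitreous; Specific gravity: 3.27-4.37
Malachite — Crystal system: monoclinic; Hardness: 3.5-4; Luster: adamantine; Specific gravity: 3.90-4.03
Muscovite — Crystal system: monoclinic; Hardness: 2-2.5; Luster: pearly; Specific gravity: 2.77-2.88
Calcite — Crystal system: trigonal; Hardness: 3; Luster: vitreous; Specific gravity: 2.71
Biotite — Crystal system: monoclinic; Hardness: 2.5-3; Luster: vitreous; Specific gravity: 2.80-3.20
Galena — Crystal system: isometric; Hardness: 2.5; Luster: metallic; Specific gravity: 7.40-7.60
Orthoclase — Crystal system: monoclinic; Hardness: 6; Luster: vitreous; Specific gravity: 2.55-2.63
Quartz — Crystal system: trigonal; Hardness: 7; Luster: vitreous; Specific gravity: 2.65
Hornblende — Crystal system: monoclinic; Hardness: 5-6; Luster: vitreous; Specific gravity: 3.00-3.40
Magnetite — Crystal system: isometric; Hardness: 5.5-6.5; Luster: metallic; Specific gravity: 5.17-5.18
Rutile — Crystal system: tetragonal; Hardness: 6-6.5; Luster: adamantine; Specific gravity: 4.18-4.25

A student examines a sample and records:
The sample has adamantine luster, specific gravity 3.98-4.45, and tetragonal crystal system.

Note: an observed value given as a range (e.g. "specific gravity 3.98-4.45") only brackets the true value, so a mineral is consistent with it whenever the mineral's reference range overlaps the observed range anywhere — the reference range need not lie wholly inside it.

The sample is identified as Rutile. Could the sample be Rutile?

Adamantine luster — is consistent with Rutile (adamantine luster).
Specific gravity 3.98-4.45 — is consistent with Rutile (SG 4.18-4.25).
Tetragonal crystal system — is consistent with Rutile (tetragonal system).
Every observed property is compatible with the reference values for Rutile.

Consistent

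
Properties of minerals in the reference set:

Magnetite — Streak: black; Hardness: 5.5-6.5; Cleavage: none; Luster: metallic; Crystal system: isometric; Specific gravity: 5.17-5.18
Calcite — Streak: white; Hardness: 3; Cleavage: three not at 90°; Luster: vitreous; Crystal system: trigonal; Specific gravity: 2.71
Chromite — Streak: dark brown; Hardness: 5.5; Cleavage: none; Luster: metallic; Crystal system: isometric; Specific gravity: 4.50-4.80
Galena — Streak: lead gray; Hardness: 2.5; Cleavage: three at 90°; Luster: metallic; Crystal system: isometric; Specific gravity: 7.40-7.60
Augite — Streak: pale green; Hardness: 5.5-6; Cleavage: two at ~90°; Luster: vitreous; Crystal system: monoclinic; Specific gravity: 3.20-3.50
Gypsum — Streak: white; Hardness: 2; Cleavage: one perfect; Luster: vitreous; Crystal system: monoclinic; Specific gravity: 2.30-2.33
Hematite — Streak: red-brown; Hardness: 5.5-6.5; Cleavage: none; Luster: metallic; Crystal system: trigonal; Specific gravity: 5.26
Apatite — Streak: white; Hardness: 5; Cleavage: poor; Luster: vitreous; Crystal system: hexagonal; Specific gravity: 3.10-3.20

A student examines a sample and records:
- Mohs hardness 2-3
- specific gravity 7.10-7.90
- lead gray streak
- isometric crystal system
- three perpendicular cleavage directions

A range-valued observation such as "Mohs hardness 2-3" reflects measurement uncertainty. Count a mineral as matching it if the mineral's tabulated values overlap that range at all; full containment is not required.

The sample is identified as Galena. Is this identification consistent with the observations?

Mohs hardness 2-3 — matches Galena (hardness 2.5).
Specific gravity 7.10-7.90 — matches Galena (SG 7.40-7.60).
Lead gray streak — matches Galena (lead gray streak).
Isometric crystal system — matches Galena (isometric system).
Three perpendicular cleavage directions — matches Galena (cleavage three at 90°).
All observations are consistent with the tabulated values for Galena.

Yes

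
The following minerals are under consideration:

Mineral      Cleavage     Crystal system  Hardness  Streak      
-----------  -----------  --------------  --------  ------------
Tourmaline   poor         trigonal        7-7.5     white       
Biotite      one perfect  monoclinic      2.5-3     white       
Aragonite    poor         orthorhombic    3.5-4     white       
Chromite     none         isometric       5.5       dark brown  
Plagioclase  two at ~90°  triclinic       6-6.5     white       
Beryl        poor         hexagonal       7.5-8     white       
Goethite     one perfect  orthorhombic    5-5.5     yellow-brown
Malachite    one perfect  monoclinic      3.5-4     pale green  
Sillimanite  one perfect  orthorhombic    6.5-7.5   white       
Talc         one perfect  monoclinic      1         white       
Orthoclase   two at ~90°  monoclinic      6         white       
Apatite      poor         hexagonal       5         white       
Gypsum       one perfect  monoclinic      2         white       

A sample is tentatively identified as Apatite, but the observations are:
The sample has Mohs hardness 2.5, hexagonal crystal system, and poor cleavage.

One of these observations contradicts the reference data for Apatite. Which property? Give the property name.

hardness

Mohs hardness 2.5: Apatite has hardness 5 — inconsistent.
Hexagonal crystal system: Apatite has hexagonal system — consistent.
Poor cleavage: Apatite has cleavage poor — consistent.
Only the hardness is inconsistent.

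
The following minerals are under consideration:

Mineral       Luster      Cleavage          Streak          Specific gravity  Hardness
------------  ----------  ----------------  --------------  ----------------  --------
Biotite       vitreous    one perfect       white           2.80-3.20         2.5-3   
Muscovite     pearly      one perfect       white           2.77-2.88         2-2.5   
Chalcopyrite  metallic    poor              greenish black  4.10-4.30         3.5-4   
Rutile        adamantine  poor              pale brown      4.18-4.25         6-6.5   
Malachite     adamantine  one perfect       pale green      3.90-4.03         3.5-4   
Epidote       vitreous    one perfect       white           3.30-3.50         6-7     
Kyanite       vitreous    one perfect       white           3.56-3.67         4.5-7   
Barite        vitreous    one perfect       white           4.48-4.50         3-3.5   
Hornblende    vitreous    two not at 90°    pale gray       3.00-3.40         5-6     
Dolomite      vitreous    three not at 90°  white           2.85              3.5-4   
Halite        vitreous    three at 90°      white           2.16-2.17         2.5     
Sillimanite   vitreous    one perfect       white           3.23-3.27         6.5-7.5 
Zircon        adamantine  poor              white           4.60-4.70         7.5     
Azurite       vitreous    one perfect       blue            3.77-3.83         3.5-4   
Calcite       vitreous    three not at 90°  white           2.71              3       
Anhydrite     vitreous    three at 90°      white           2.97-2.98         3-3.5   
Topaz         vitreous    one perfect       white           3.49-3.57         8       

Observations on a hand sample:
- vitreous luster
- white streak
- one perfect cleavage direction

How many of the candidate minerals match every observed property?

Vitreous luster eliminates Muscovite, Chalcopyrite, Rutile, Malachite, Zircon.
White streak is inconsistent with Hornblende, Azurite.
One perfect cleavage direction is inconsistent with Dolomite, Halite, Calcite, Anhydrite.
The minerals that satisfy all observations are Barite, Biotite, Epidote, Kyanite, Sillimanite, Topaz.
That is 6 minerals.

6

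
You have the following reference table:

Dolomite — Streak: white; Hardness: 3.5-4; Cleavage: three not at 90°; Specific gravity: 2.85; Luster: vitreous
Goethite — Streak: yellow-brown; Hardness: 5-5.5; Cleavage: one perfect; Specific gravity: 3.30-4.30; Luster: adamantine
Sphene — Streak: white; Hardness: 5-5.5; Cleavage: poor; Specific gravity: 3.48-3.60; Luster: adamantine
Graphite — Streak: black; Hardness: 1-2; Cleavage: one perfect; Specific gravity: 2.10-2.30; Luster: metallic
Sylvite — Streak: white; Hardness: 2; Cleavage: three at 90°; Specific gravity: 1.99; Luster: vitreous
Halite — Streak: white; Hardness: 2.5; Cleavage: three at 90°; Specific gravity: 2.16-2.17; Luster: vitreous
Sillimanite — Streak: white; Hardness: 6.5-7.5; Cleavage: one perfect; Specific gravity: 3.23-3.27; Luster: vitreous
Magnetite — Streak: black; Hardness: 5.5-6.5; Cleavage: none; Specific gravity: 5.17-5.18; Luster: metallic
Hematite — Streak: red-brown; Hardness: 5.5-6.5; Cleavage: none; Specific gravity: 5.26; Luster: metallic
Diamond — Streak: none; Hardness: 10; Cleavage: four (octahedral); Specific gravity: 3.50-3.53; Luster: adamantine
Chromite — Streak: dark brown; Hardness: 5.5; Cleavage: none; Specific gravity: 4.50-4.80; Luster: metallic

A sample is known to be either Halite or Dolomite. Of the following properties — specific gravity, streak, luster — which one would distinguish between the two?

specific gravity

Specific gravity: Halite 2.16-2.17, Dolomite 2.85 — these differ.
Streak: both white — no difference.
Luster: both vitreous — no difference.
Only specific gravity differs between Halite and Dolomite among the listed tests.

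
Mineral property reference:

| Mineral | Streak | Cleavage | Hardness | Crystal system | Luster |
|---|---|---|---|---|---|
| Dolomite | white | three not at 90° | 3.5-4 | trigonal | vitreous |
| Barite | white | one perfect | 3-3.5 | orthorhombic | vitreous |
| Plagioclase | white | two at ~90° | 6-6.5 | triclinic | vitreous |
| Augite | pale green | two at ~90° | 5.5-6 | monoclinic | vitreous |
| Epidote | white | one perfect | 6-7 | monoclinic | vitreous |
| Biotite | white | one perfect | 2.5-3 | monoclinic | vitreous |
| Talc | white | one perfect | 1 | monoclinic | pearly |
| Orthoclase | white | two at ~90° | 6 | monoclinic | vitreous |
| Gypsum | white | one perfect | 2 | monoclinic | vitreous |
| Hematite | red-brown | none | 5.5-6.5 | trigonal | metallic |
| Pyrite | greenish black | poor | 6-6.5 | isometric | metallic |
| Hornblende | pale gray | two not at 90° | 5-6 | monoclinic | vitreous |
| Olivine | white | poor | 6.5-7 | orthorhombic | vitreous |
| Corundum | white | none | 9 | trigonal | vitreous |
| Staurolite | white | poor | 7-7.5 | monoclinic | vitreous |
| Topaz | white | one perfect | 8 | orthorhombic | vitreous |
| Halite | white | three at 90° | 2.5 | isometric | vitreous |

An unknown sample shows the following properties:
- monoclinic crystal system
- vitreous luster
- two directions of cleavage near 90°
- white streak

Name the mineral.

Orthoclase

Monoclinic crystal system: leaves Augite, Epidote, Biotite, Talc, Orthoclase, Gypsum, Hornblende, Staurolite.
Vitreous luster excludes Talc.
Two directions of cleavage near 90°: narrows the field to Augite, Orthoclase.
White streak excludes Augite.
Only Orthoclase satisfies all observations.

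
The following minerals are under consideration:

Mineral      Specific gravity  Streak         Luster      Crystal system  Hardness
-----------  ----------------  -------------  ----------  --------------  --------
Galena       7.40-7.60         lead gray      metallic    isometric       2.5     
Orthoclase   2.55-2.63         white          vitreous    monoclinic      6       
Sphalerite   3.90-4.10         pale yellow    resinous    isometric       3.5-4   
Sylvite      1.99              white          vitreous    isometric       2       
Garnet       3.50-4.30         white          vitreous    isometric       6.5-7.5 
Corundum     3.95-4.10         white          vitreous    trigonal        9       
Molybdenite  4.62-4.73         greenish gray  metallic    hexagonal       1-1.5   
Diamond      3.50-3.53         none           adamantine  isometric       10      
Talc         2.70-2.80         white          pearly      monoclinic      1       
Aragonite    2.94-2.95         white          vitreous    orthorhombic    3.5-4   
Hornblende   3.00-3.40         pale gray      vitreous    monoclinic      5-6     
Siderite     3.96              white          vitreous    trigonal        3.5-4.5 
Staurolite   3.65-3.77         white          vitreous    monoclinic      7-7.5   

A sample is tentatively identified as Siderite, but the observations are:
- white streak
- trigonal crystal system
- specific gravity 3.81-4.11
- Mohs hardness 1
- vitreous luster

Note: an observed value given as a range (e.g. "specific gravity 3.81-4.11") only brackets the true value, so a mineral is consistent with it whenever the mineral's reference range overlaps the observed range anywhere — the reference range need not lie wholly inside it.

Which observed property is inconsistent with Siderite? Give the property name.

White streak: Siderite has white streak — agrees.
Trigonal crystal system: Siderite has trigonal system — agrees.
Specific gravity 3.81-4.11: Siderite has SG 3.96 — agrees.
Mohs hardness 1: Siderite has hardness 3.5-4.5 — inconsistent.
Vitreous luster: Siderite has vitreous luster — agrees.
Everything matches except the hardness.

hardness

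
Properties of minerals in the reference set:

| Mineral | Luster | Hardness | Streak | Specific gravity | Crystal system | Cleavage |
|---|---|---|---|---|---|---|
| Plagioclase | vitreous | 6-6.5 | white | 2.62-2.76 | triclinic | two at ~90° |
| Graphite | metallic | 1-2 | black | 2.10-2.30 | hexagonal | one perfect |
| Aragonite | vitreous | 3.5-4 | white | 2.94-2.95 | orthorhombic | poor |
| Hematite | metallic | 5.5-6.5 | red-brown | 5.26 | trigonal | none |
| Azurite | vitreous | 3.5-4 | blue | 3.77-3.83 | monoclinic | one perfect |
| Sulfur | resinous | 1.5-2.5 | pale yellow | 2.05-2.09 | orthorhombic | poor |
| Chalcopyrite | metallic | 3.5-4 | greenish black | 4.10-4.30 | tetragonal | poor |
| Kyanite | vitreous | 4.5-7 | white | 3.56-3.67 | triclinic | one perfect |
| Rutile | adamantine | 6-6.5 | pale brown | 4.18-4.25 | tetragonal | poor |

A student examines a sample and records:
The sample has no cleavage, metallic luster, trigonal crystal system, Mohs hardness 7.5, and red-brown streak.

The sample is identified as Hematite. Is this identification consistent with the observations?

No cleavage — fits Hematite (cleavage none).
Metallic luster — fits Hematite (metallic luster).
Trigonal crystal system — fits Hematite (trigonal system).
Mohs hardness 7.5 — Hematite has hardness 5.5-6.5; a mismatch.
Red-brown streak — fits Hematite (red-brown streak).
Hardness alone is enough to reject Hematite.

Inconsistent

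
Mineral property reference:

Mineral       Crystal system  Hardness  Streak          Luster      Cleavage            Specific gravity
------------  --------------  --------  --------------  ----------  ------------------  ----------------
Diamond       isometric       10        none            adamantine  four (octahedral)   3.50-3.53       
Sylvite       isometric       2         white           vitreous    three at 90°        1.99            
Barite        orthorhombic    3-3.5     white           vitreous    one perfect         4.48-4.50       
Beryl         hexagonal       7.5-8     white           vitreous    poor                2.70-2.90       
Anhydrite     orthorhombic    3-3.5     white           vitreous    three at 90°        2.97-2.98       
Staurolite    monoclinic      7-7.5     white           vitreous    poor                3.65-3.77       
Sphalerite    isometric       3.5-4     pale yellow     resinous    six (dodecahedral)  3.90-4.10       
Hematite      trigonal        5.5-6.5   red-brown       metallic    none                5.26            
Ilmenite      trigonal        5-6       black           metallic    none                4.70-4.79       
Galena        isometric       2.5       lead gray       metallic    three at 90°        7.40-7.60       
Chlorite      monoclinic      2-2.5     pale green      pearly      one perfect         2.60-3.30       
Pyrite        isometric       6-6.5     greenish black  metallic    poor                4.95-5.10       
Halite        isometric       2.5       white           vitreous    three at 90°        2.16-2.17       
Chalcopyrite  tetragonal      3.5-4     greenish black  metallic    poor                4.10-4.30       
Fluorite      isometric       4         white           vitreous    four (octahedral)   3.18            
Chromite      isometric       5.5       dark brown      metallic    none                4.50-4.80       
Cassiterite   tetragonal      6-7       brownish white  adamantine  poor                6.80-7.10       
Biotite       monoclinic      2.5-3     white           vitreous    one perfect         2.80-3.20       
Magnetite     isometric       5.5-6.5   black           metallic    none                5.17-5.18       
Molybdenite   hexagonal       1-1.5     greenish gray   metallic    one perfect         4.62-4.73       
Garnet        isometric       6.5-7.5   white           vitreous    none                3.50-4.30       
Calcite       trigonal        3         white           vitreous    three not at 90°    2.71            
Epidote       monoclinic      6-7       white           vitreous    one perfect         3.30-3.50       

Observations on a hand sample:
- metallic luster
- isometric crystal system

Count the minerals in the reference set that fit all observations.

4

Metallic luster: narrows the field to Hematite, Ilmenite, Galena, Pyrite, Chalcopyrite, Chromite, Magnetite, Molybdenite.
Isometric crystal system eliminates Hematite, Ilmenite, Chalcopyrite, Molybdenite.
Remaining candidates: Chromite, Galena, Magnetite, Pyrite.
That is 4 minerals.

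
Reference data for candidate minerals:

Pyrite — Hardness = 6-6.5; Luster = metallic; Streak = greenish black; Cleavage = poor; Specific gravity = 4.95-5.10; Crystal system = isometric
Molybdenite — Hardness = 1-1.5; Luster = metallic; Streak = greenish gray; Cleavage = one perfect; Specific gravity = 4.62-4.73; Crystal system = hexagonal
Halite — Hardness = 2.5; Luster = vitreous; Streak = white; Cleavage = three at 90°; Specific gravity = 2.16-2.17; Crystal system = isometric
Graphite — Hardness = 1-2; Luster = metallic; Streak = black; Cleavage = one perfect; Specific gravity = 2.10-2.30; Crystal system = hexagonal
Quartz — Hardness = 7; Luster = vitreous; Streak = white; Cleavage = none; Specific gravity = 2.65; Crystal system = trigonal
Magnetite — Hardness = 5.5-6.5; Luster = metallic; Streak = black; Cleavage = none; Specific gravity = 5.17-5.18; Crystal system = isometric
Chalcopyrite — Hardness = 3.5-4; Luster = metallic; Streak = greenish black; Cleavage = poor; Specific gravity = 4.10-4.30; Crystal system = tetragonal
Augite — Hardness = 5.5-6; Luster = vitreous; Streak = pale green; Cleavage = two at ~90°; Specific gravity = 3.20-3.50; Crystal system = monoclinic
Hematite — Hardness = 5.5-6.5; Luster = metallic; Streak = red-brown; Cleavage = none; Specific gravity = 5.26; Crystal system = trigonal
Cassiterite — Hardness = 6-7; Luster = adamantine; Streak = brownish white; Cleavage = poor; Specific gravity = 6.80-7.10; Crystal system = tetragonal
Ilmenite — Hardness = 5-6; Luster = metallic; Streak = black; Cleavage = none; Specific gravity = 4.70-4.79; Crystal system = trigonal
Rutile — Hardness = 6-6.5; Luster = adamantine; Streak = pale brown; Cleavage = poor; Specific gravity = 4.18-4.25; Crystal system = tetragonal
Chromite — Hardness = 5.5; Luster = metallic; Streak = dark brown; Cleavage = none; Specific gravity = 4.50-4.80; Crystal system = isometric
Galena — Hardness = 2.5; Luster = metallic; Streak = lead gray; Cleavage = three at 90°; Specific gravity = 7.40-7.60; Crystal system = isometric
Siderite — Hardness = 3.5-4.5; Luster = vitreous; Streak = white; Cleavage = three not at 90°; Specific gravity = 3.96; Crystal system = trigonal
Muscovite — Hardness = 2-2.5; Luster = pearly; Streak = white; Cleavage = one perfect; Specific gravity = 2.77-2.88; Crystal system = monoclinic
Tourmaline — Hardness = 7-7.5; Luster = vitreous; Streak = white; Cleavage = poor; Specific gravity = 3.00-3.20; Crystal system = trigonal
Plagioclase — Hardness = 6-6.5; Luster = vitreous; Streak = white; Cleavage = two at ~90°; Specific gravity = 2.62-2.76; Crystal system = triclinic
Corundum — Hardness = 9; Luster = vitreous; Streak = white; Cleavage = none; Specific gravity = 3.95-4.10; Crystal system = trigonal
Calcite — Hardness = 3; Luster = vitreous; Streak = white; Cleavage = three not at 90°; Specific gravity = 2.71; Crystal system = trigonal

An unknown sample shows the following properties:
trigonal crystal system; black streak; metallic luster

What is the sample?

Ilmenite

Trigonal crystal system: narrows the field to Quartz, Hematite, Ilmenite, Siderite, Tourmaline, Corundum, Calcite.
Black streak: leaves Ilmenite.
Metallic luster: all remaining candidates fit.
Ilmenite is the sole remaining match.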